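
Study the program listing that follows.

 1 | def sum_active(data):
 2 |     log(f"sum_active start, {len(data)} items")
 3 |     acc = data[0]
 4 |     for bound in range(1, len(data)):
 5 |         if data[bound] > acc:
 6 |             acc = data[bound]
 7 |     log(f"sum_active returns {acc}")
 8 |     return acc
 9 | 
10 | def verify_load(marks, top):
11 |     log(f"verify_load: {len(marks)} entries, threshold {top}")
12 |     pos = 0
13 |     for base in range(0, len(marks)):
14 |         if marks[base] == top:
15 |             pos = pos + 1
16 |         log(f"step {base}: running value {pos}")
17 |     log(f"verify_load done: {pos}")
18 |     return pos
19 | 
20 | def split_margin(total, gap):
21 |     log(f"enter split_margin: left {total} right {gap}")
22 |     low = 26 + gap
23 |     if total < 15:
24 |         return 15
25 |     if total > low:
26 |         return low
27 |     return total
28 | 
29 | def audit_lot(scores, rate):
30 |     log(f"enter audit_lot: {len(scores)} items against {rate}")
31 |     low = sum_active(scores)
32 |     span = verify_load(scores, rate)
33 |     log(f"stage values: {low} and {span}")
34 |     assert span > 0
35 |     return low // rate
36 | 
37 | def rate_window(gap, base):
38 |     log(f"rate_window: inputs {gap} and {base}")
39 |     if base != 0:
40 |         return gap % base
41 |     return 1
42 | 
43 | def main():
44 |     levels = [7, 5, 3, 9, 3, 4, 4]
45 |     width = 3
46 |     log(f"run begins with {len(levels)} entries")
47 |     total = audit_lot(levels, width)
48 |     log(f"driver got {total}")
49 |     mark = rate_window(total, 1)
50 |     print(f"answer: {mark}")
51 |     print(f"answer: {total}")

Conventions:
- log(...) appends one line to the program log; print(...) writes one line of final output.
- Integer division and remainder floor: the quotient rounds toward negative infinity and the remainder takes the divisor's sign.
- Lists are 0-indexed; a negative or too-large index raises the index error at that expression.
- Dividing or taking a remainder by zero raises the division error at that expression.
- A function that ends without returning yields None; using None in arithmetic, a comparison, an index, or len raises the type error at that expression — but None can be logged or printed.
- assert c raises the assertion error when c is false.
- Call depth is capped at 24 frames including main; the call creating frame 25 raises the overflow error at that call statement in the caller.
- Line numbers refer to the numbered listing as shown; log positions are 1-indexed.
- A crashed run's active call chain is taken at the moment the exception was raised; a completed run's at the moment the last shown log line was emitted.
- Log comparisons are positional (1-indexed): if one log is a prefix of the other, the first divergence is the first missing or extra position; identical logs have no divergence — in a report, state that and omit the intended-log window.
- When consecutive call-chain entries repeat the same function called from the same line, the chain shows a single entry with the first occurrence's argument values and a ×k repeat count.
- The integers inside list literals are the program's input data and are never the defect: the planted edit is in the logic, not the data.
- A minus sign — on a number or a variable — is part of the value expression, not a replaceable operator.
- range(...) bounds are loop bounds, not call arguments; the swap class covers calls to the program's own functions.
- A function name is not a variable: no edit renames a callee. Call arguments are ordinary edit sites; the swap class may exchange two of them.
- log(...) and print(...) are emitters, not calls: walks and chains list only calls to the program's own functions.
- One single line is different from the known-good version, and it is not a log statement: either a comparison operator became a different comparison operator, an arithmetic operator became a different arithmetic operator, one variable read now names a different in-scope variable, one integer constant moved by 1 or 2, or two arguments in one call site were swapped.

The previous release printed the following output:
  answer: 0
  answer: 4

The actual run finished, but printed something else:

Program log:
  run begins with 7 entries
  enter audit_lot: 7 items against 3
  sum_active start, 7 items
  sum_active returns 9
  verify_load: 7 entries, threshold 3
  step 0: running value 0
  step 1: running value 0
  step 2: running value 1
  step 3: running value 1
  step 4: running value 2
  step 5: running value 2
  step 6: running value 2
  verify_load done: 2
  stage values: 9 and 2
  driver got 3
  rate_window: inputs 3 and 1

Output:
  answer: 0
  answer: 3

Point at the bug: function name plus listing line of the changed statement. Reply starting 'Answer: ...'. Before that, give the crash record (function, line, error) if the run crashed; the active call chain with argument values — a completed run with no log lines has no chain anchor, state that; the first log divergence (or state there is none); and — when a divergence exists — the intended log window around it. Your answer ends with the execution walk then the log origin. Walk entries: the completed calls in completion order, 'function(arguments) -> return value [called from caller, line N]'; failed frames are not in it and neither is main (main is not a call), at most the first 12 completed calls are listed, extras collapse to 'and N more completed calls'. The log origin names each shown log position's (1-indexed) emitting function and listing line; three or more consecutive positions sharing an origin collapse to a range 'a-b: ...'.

Answer: the defect is in audit_lot at line 35.
Key observation: The log first diverges at position 15: the faulty run prints 'driver got 3' where the working version prints 'driver got 4'.
Call chain: main -> rate_window(3, 1) (called at line 49).
First divergence: position 15 — shown 'driver got 3', intended 'driver got 4'.
Intended log window:
  13: verify_load done: 2
  14: stage values: 9 and 2
  15: driver got 4
  16: rate_window: inputs 4 and 1
Execution walk:
  sum_active([7, 5, 3, 9, 3, 4, 4]) -> 9  [called from audit_lot, line 31]
  verify_load([7, 5, 3, 9, 3, 4, 4], 3) -> 2  [called from audit_lot, line 32]
  audit_lot([7, 5, 3, 9, 3, 4, 4], 3) -> 3  [called from main, line 47]
  rate_window(3, 1) -> 0  [called from main, line 49]
Origin of each log line:
  1: emitted by main (line 46)
  2: emitted by audit_lot (line 30)
  3: emitted by sum_active (line 2)
  4: emitted by sum_active (line 7)
  5: emitted by verify_load (line 11)
  6-12: emitted by verify_load (line 16)
  13: emitted by verify_load (line 17)
  14: emitted by audit_lot (line 33)
  15: emitted by main (line 48)
  16: emitted by rate_window (line 38)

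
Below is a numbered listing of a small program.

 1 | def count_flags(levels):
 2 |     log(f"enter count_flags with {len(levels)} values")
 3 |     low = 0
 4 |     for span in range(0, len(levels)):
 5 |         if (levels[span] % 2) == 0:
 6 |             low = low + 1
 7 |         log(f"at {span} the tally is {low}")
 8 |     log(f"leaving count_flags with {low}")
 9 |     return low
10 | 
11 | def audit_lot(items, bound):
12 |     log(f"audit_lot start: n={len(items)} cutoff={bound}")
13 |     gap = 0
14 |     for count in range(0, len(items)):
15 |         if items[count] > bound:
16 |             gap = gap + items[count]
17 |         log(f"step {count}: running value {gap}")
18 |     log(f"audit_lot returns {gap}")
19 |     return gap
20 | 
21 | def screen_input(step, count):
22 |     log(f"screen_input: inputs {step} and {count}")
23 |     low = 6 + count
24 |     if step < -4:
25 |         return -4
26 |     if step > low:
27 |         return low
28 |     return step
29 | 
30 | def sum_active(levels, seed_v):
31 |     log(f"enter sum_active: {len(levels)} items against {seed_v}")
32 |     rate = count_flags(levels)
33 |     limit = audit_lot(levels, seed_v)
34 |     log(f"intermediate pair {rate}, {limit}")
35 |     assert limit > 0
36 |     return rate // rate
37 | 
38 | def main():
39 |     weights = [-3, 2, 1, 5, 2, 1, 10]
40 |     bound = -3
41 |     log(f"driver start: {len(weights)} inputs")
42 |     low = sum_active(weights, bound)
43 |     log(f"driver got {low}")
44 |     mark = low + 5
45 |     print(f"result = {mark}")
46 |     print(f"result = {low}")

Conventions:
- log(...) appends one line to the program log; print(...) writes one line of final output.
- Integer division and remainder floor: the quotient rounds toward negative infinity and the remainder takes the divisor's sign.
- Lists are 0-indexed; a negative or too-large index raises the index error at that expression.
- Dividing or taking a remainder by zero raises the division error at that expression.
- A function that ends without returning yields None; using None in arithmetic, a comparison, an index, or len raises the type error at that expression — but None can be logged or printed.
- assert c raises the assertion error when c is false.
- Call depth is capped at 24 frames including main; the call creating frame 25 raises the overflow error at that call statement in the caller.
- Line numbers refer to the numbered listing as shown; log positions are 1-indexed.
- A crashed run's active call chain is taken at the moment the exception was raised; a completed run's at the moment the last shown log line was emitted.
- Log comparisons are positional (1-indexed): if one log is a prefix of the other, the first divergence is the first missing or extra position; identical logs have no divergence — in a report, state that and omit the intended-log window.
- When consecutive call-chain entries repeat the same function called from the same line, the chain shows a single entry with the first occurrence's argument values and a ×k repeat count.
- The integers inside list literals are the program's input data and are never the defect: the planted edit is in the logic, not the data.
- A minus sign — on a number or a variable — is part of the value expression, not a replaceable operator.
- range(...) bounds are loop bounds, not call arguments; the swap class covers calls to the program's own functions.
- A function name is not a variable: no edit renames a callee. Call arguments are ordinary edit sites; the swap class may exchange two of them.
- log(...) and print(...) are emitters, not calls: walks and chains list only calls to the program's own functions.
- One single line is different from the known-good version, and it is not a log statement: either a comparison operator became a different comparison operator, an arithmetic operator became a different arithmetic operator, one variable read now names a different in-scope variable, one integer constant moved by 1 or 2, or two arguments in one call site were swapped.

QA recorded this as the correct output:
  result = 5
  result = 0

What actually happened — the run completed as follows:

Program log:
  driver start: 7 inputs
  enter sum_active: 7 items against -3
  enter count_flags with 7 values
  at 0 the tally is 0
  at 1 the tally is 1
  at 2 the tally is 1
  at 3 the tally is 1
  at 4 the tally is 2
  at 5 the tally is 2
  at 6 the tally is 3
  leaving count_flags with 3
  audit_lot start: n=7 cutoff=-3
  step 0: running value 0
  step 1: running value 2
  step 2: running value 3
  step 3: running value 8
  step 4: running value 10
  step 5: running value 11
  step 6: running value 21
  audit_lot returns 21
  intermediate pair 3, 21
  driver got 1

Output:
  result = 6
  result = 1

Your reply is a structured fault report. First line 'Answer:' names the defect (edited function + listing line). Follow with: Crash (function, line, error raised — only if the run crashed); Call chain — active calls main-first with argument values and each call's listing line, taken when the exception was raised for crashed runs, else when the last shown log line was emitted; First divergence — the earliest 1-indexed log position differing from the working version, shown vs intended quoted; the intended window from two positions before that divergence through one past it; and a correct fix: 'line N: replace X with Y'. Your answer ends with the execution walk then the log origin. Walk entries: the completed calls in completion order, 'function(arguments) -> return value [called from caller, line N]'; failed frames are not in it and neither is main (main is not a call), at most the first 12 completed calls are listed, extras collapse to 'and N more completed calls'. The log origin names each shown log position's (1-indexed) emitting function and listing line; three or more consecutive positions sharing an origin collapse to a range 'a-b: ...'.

Answer: the defect is in sum_active at line 36.
Key observation: At log position 22 the runs split — shown 'driver got 1', but the working version logs 'driver got 0'.
Call chain: main.
First divergence: position 22 — the shown line 'driver got 1' should read 'driver got 0'.
Intended log window:
  20: audit_lot returns 21
  21: intermediate pair 3, 21
  22: driver got 0
Execution walk:
  count_flags([-3, 2, 1, 5, 2, 1, 10]) -> 3  [called from sum_active, line 32]
  audit_lot([-3, 2, 1, 5, 2, 1, 10], -3) -> 21  [called from sum_active, line 33]
  sum_active([-3, 2, 1, 5, 2, 1, 10], -3) -> 1  [called from main, line 42]
Origin of each log line:
  1 — main, line 41
  2 — sum_active, line 31
  3 — count_flags, line 2
  4-10 — count_flags, line 7
  11 — count_flags, line 8
  12 — audit_lot, line 12
  13-19 — audit_lot, line 17
  20 — audit_lot, line 18
  21 — sum_active, line 34
  22 — main, line 43
A correct fix: line 36: replace `rate // rate` with `rate // limit`.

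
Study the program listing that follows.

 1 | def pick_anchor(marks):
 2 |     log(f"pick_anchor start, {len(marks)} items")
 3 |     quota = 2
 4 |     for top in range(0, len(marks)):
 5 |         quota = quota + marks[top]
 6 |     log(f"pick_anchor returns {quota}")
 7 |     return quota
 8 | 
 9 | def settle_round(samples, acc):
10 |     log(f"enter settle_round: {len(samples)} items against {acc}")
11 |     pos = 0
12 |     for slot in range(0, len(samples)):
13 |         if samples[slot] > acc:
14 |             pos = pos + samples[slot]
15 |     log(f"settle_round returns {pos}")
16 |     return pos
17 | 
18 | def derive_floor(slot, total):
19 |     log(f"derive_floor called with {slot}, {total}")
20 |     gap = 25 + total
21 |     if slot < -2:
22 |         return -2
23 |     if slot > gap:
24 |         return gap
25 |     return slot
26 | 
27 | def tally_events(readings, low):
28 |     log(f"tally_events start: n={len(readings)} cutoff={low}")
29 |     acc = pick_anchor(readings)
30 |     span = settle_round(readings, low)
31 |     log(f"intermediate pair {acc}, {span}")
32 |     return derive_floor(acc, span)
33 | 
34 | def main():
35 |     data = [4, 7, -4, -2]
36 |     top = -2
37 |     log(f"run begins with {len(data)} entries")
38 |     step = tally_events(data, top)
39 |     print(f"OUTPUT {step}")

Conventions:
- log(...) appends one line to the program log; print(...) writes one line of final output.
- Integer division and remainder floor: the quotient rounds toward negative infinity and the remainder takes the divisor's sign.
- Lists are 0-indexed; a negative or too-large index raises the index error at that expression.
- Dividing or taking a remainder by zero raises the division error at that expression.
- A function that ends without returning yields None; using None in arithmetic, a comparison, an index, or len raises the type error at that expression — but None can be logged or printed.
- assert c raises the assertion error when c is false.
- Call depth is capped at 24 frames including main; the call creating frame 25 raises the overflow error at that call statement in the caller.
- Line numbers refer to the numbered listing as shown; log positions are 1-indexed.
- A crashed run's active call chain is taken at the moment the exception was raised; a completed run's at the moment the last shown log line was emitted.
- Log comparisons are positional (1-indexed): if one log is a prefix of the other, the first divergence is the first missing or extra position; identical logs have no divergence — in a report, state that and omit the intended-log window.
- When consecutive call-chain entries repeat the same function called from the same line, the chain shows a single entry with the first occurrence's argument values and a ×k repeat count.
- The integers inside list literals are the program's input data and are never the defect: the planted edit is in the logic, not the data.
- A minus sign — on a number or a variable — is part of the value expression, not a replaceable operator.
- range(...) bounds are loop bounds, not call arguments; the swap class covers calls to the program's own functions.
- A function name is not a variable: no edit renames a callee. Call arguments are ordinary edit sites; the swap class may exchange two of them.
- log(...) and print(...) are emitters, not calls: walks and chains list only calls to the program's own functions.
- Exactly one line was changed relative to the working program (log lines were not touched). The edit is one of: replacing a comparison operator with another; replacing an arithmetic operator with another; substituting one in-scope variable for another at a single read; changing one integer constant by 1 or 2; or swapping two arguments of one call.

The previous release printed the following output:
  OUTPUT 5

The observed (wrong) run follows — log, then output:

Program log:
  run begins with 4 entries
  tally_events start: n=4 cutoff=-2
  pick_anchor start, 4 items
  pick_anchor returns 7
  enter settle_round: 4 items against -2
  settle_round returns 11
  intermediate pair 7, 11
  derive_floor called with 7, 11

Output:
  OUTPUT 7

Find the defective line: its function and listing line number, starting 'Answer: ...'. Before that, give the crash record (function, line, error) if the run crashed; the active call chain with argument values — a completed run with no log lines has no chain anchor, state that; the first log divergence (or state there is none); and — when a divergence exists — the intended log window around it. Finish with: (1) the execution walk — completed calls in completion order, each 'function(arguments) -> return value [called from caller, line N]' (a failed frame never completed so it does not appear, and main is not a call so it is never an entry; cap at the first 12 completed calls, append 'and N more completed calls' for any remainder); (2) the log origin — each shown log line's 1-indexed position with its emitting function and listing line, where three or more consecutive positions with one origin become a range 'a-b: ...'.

Answer: the defect is in pick_anchor at line 3.
Key fact: Everything matches until log position 4, which reads 'pick_anchor returns 7' in place of 'pick_anchor returns 5'.
Call chain: main -> tally_events([4, 7, -4, -2], -2) (called at line 38) -> derive_floor(7, 11) (called at line 32).
First divergence: position 4 — shown 'pick_anchor returns 7', intended 'pick_anchor returns 5'.
Intended log window:
  2: tally_events start: n=4 cutoff=-2
  3: pick_anchor start, 4 items
  4: pick_anchor returns 5
  5: enter settle_round: 4 items against -2
Execution walk:
  pick_anchor([4, 7, -4, -2]) -> 7  [called from tally_events, line 29]
  settle_round([4, 7, -4, -2], -2) -> 11  [called from tally_events, line 30]
  derive_floor(7, 11) -> 7  [called from tally_events, line 32]
  tally_events([4, 7, -4, -2], -2) -> 7  [called from main, line 38]
Log origin:
  1: emitted by main (line 37)
  2: emitted by tally_events (line 28)
  3: emitted by pick_anchor (line 2)
  4: emitted by pick_anchor (line 6)
  5: emitted by settle_round (line 10)
  6: emitted by settle_round (line 15)
  7: emitted by tally_events (line 31)
  8: emitted by derive_floor (line 19)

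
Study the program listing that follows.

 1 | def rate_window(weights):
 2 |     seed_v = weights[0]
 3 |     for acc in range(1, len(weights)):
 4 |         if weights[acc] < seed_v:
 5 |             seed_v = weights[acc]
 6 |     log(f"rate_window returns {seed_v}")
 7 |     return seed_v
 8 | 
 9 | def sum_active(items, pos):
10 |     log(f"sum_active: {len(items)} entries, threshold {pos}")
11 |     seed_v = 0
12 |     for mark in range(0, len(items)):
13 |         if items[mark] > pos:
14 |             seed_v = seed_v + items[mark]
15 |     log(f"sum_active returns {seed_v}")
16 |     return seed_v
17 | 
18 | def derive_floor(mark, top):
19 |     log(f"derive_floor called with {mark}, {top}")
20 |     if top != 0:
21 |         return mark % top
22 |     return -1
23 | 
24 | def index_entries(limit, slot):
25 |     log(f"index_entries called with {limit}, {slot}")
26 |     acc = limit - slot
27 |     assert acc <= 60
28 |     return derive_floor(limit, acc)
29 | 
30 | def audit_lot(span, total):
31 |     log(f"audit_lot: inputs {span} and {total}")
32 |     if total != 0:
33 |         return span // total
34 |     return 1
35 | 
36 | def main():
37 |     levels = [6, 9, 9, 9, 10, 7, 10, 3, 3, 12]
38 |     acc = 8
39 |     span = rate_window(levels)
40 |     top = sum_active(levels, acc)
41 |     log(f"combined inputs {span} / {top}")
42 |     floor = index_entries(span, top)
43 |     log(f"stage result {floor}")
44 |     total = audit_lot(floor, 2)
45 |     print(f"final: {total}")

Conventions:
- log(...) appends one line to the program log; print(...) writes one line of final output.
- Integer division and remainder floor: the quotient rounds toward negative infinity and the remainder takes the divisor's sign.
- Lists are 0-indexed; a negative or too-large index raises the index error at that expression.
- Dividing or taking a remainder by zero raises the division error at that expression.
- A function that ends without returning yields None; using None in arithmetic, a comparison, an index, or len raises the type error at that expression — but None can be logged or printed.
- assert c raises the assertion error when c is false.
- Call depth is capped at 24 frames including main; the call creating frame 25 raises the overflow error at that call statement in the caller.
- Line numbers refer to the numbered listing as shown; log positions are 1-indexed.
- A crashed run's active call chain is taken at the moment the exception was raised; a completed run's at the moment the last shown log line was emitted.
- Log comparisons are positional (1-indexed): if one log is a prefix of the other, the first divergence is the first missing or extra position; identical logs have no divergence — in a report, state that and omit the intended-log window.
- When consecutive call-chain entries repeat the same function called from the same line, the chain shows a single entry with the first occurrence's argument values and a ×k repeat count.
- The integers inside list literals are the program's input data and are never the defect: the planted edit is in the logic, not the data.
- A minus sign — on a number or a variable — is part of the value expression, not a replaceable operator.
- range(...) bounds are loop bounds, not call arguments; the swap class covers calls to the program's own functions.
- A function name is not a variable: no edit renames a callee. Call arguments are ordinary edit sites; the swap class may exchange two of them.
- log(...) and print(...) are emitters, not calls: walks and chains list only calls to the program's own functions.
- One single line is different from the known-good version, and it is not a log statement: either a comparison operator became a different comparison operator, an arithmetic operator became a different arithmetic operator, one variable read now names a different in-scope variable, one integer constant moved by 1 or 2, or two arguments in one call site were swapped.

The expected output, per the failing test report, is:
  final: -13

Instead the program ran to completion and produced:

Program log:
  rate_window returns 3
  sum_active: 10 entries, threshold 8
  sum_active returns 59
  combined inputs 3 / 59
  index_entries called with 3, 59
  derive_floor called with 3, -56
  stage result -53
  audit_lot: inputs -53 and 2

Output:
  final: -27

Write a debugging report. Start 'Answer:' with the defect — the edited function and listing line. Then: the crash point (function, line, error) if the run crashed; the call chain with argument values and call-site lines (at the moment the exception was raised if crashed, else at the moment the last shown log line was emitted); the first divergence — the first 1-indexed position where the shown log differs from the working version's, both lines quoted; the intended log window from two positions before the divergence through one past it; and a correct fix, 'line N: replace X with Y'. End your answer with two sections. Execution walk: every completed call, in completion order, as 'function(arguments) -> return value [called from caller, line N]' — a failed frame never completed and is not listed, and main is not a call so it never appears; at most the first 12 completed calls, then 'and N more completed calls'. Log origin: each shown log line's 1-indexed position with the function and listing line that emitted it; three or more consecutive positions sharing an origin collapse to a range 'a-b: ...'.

Answer: the defect is in main at line 38.
Key fact: Position 2 is the first bad log line: 'sum_active: 10 entries, threshold 8' should read 'sum_active: 10 entries, threshold 9'.
Call chain: main -> audit_lot(-53, 2) (called at line 44).
First divergence: at position 2 the run shows 'sum_active: 10 entries, threshold 8' where the working version logs 'sum_active: 10 entries, threshold 9'.
Intended log window:
  1: rate_window returns 3
  2: sum_active: 10 entries, threshold 9
  3: sum_active returns 32
Execution walk:
  rate_window([6, 9, 9, 9, 10, 7, 10, 3, 3, 12]) -> 3  [called from main, line 39]
  sum_active([6, 9, 9, 9, 10, 7, 10, 3, 3, 12], 8) -> 59  [called from main, line 40]
  derive_floor(3, -56) -> -53  [called from index_entries, line 28]
  index_entries(3, 59) -> -53  [called from main, line 42]
  audit_lot(-53, 2) -> -27  [called from main, line 44]
Log line origins:
  1: from rate_window, line 6
  2: from sum_active, line 10
  3: from sum_active, line 15
  4: from main, line 41
  5: from index_entries, line 25
  6: from derive_floor, line 19
  7: from main, line 43
  8: from audit_lot, line 31
A correct fix: line 38: replace `8` with `9`.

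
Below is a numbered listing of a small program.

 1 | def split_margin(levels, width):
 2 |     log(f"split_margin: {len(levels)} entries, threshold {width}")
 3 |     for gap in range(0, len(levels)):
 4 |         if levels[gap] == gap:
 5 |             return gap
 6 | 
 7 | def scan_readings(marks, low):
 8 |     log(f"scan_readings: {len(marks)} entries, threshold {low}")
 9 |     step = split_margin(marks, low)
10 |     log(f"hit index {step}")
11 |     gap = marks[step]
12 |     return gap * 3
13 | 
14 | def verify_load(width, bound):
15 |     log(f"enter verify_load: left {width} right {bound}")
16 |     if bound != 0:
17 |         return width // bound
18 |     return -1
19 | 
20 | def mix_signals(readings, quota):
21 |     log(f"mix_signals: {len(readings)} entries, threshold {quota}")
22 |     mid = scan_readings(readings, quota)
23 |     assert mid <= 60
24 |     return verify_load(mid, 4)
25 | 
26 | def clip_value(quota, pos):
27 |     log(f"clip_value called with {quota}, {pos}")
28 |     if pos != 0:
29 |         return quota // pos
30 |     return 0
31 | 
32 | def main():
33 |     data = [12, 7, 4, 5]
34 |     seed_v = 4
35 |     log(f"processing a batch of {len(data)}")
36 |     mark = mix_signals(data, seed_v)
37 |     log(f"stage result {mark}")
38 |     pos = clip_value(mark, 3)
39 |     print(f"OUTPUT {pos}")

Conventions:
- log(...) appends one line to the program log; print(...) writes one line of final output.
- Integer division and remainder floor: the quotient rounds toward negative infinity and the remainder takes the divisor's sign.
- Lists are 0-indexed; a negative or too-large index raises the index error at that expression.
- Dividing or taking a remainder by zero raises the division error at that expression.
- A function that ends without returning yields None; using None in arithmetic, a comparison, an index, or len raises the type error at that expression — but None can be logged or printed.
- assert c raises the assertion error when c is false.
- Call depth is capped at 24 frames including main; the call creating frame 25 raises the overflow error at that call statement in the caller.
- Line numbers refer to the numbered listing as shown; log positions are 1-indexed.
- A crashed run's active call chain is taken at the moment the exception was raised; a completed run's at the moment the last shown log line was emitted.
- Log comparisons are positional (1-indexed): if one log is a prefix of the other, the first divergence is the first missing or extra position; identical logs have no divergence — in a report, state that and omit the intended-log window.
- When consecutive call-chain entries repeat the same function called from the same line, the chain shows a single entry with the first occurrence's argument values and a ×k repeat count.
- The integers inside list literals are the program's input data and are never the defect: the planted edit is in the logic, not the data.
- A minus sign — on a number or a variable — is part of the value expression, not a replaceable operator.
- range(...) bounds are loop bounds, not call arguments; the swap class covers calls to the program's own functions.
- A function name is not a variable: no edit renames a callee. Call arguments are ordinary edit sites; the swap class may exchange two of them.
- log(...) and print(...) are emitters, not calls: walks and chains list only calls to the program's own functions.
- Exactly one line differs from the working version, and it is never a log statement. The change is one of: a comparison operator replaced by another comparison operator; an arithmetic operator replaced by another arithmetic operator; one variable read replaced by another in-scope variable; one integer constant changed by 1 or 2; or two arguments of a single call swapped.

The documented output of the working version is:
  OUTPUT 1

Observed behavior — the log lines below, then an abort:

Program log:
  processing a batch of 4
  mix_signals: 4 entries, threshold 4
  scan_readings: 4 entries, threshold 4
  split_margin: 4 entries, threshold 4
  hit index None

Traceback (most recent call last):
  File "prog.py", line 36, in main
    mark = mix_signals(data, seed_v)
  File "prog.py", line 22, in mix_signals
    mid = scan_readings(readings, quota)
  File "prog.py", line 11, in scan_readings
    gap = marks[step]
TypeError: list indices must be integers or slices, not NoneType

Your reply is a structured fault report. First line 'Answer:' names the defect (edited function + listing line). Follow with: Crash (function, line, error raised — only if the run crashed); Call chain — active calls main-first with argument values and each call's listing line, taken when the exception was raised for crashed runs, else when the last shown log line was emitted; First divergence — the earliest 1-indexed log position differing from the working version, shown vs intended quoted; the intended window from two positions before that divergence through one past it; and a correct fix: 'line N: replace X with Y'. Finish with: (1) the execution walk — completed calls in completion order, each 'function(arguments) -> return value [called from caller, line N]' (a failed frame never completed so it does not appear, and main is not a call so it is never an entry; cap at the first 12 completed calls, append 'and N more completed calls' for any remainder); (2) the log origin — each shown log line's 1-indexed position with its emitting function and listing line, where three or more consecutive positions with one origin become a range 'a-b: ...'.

Answer: the defect is in split_margin at line 4.
The tell: The log first diverges at position 5: the faulty run prints 'hit index None' where the working version prints 'hit index 2'.
Crash: scan_readings, line 11, TypeError.
Call chain: main -> mix_signals([12, 7, 4, 5], 4) (called at line 36) -> scan_readings([12, 7, 4, 5], 4) (called at line 22).
First divergence: position 5; shown 'hit index None' vs intended 'hit index 2'.
Intended log window:
  3: scan_readings: 4 entries, threshold 4
  4: split_margin: 4 entries, threshold 4
  5: hit index 2
  6: enter verify_load: left 12 right 4
Execution walk:
  split_margin([12, 7, 4, 5], 4) -> None  [called from scan_readings, line 9]
Origin of each log line:
  1: emitted by main (line 35)
  2: emitted by mix_signals (line 21)
  3: emitted by scan_readings (line 8)
  4: emitted by split_margin (line 2)
  5: emitted by scan_readings (line 10)
A correct fix: line 4: replace `levels[gap] == gap` with `levels[gap] == width`.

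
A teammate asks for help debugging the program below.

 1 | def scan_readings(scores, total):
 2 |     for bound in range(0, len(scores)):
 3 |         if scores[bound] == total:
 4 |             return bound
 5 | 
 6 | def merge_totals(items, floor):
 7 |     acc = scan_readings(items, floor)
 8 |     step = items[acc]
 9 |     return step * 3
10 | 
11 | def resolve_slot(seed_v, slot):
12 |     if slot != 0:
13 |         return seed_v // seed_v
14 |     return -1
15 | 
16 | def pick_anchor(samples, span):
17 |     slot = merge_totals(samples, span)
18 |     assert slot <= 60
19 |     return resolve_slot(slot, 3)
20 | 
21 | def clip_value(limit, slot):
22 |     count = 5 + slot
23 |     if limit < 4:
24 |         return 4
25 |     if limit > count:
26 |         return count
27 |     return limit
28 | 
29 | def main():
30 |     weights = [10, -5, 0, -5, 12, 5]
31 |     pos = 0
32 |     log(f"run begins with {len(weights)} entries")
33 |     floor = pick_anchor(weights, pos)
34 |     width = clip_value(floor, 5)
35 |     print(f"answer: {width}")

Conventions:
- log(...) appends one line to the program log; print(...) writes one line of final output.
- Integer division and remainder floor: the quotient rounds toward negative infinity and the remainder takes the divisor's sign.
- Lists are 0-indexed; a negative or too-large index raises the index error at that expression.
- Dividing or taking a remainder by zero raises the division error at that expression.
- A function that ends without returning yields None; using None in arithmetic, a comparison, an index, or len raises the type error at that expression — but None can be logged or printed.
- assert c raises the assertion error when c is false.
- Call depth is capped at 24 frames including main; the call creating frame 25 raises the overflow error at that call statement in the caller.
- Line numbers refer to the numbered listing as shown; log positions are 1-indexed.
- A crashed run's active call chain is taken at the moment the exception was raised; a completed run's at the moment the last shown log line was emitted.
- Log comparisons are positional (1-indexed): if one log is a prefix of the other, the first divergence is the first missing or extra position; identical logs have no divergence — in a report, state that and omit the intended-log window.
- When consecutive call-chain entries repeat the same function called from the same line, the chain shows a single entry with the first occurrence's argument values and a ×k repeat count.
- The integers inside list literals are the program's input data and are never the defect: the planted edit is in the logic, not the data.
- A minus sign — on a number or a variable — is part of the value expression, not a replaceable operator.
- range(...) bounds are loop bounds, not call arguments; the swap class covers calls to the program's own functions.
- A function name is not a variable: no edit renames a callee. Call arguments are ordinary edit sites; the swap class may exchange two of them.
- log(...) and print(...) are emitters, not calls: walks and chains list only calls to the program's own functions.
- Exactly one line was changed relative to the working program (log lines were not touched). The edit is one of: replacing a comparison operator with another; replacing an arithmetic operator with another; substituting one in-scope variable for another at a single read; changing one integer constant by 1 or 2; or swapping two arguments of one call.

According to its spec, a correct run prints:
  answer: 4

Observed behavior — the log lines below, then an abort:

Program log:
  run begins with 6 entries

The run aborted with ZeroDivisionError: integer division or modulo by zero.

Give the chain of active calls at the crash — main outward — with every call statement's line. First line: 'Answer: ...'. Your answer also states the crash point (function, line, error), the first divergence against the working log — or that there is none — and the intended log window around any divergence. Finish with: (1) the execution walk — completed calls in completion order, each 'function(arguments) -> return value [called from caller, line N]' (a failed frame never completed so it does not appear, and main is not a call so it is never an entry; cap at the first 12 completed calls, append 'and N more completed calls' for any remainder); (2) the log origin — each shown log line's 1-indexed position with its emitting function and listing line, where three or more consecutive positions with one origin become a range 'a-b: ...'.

Answer: main -> pick_anchor (called at line 33) -> resolve_slot (called at line 19).
Key fact: The log gives no warning — it matches the intended run right up to the abort.
Crash: resolve_slot, line 13, ZeroDivisionError.
First divergence: there is none — every log position agrees.
Execution walk:
  scan_readings([10, -5, 0, -5, 12, 5], 0) -> 2  [called from merge_totals, line 7]
  merge_totals([10, -5, 0, -5, 12, 5], 0) -> 0  [called from pick_anchor, line 17]
Log line origins:
  1: logged in main at line 32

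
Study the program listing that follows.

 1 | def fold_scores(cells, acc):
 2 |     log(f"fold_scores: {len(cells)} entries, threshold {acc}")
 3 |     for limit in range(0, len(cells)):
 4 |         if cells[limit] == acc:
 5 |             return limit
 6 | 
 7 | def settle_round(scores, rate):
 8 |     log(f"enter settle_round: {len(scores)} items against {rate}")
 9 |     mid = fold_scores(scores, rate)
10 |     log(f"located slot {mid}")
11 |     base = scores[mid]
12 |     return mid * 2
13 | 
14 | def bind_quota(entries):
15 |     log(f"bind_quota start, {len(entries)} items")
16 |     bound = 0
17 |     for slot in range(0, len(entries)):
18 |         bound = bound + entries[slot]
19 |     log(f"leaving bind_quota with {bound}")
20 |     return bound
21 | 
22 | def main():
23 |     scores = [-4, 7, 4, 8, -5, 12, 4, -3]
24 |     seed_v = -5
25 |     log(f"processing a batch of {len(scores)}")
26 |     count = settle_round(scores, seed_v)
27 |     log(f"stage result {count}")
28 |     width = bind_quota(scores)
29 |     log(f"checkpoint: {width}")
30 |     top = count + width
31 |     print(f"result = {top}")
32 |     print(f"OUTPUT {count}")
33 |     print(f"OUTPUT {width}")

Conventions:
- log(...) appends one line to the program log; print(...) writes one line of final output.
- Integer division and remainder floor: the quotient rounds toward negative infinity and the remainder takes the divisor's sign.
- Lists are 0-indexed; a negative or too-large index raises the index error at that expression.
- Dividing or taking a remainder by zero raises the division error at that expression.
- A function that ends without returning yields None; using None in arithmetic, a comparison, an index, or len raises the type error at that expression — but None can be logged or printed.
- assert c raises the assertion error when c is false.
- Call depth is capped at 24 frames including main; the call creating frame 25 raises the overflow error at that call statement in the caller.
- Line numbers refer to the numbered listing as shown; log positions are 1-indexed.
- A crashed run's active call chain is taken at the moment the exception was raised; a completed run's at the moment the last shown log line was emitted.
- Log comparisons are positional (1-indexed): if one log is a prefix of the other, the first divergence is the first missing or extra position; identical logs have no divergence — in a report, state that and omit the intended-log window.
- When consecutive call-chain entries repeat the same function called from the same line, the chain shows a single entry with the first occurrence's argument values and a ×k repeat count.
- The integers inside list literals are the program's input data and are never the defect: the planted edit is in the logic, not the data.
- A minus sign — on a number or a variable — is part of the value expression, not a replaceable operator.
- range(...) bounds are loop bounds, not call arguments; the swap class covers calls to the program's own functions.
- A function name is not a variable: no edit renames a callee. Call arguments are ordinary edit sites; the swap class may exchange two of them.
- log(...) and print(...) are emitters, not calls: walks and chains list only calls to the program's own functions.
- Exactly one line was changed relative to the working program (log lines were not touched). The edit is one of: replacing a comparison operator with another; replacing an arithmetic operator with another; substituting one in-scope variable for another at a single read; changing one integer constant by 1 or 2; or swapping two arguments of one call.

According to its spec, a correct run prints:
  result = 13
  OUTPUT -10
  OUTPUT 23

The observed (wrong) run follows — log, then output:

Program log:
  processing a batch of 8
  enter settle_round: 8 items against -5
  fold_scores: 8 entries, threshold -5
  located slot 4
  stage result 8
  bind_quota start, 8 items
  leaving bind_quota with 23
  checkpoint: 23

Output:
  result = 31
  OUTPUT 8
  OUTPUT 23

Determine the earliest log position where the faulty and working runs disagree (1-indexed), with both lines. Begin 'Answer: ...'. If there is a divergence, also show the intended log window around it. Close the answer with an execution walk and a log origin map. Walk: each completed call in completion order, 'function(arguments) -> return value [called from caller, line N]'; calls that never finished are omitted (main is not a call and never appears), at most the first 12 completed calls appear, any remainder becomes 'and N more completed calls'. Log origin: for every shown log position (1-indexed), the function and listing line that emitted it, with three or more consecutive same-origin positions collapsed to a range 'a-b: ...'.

Answer: position 5 — the shown line 'stage result 8' should read 'stage result -10'.
Intended log window:
  3: fold_scores: 8 entries, threshold -5
  4: located slot 4
  5: stage result -10
  6: bind_quota start, 8 items
Execution walk:
  fold_scores([-4, 7, 4, 8, -5, 12, 4, -3], -5) -> 4  [called from settle_round, line 9]
  settle_round([-4, 7, 4, 8, -5, 12, 4, -3], -5) -> 8  [called from main, line 26]
  bind_quota([-4, 7, 4, 8, -5, 12, 4, -3]) -> 23  [called from main, line 28]
Log origins:
  1: logged in main at line 25
  2: logged in settle_round at line 8
  3: logged in fold_scores at line 2
  4: logged in settle_round at line 10
  5: logged in main at line 27
  6: logged in bind_quota at line 15
  7: logged in bind_quota at line 19
  8: logged in main at line 29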